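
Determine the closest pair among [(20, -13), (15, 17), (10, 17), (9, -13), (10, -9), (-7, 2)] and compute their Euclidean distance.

Computing all pairwise distances among 6 points:

d((20, -13), (15, 17)) = 30.4138
d((20, -13), (10, 17)) = 31.6228
d((20, -13), (9, -13)) = 11.0
d((20, -13), (10, -9)) = 10.7703
d((20, -13), (-7, 2)) = 30.8869
d((15, 17), (10, 17)) = 5.0
d((15, 17), (9, -13)) = 30.5941
d((15, 17), (10, -9)) = 26.4764
d((15, 17), (-7, 2)) = 26.6271
d((10, 17), (9, -13)) = 30.0167
d((10, 17), (10, -9)) = 26.0
d((10, 17), (-7, 2)) = 22.6716
d((9, -13), (10, -9)) = 4.1231 <-- minimum
d((9, -13), (-7, 2)) = 21.9317
d((10, -9), (-7, 2)) = 20.2485

Closest pair: (9, -13) and (10, -9) with distance 4.1231

The closest pair is (9, -13) and (10, -9) with Euclidean distance 4.1231. For 6 points, brute-force pairwise comparison is shown above. For large n, the divide-and-conquer algorithm (sort by x, recurse on halves, check the dividing strip) achieves O(n log n).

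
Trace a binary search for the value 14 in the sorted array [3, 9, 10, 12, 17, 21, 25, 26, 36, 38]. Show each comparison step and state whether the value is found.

Binary search for 14 in [3, 9, 10, 12, 17, 21, 25, 26, 36, 38]:

lo=0, hi=9, mid=4, arr[mid]=17 -> 17 > 14, search left half
lo=0, hi=3, mid=1, arr[mid]=9 -> 9 < 14, search right half
lo=2, hi=3, mid=2, arr[mid]=10 -> 10 < 14, search right half
lo=3, hi=3, mid=3, arr[mid]=12 -> 12 < 14, search right half
lo=4 > hi=3, target 14 not found

Binary search determines that 14 is not in the array after 4 comparisons. The search space was exhausted without finding the target.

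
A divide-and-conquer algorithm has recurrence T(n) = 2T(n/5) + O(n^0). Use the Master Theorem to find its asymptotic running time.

Master Theorem for T(n) = 2T(n/5) + O(n^0):

a = 2, b = 5, c = 0
log_b(a) = log_5(2) = 0.4307

Case 1: c = 0 < log_5(2) = 0.4307
T(n) = O(n^(log_5 2))

For T(n) = 2T(n/5) + O(n^0): log_5(2) = 0.4307. This is Case 1 of the Master Theorem (c < log_b(a), work dominated by leaves), giving O(n^(log_5 2)).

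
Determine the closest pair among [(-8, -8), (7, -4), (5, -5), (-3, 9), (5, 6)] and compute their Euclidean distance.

Computing all pairwise distances among 5 points:

d((-8, -8), (7, -4)) = 15.5242
d((-8, -8), (5, -5)) = 13.3417
d((-8, -8), (-3, 9)) = 17.72
d((-8, -8), (5, 6)) = 19.105
d((7, -4), (5, -5)) = 2.2361 <-- minimum
d((7, -4), (-3, 9)) = 16.4012
d((7, -4), (5, 6)) = 10.198
d((5, -5), (-3, 9)) = 16.1245
d((5, -5), (5, 6)) = 11.0
d((-3, 9), (5, 6)) = 8.544

Closest pair: (7, -4) and (5, -5) with distance 2.2361

The closest pair is (7, -4) and (5, -5) with Euclidean distance 2.2361. For 5 points, brute-force pairwise comparison is shown above. For large n, the divide-and-conquer algorithm (sort by x, recurse on halves, check the dividing strip) achieves O(n log n).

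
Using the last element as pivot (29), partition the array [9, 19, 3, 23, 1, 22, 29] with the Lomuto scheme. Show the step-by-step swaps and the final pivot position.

Lomuto partition with pivot = 29:

Initial array: [9, 19, 3, 23, 1, 22, 29]

arr[0]=9 <= 29: swap with position 0, array becomes [9, 19, 3, 23, 1, 22, 29]
arr[1]=19 <= 29: swap with position 1, array becomes [9, 19, 3, 23, 1, 22, 29]
arr[2]=3 <= 29: swap with position 2, array becomes [9, 19, 3, 23, 1, 22, 29]
arr[3]=23 <= 29: swap with position 3, array becomes [9, 19, 3, 23, 1, 22, 29]
arr[4]=1 <= 29: swap with position 4, array becomes [9, 19, 3, 23, 1, 22, 29]
arr[5]=22 <= 29: swap with position 5, array becomes [9, 19, 3, 23, 1, 22, 29]

Place pivot at position 6: [9, 19, 3, 23, 1, 22, 29]
Pivot position: 6

After partitioning with pivot 29, the array becomes [9, 19, 3, 23, 1, 22, 29]. The pivot is placed at index 6. All elements to the left of the pivot are <= 29, and all elements to the right are > 29.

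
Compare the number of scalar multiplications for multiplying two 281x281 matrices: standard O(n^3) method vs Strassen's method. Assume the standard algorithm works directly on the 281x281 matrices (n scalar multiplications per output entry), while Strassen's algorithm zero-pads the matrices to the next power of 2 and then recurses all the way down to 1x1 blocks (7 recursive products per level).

Matrix multiplication for 281x281 matrices:

Strassen's algorithm requires power-of-2 dimensions. Pad 281x281 to 512x512 (next power of 2).

Standard algorithm: 281^3 = 22188041 multiplications
Strassen's algorithm: 7^(log2(512)) = 7^9 = 40353607 multiplications
Difference: 22188041 - 40353607 = -18165566 (Strassen uses MORE here due to padding overhead — for small or just-over-power-of-2 n, padding can outweigh the per-level savings)

Standard: 22188041 multiplications (281^3). Strassen: 40353607 multiplications (7^9, after padding to 512x512). Strassen reduces 8 recursive multiplications to 7 at each level.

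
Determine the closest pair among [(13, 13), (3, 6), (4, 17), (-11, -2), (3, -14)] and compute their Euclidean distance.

Computing all pairwise distances among 5 points:

d((13, 13), (3, 6)) = 12.2066
d((13, 13), (4, 17)) = 9.8489 <-- minimum
d((13, 13), (-11, -2)) = 28.3019
d((13, 13), (3, -14)) = 28.7924
d((3, 6), (4, 17)) = 11.0454
d((3, 6), (-11, -2)) = 16.1245
d((3, 6), (3, -14)) = 20.0
d((4, 17), (-11, -2)) = 24.2074
d((4, 17), (3, -14)) = 31.0161
d((-11, -2), (3, -14)) = 18.4391

Closest pair: (13, 13) and (4, 17) with distance 9.8489

The closest pair is (13, 13) and (4, 17) with Euclidean distance 9.8489. For 5 points, brute-force pairwise comparison is shown above. For large n, the divide-and-conquer algorithm (sort by x, recurse on halves, check the dividing strip) achieves O(n log n).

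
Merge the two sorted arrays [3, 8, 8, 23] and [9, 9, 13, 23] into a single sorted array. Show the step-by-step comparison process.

Merging process:

Compare 3 vs 9: take 3 from left. Merged: [3]
Compare 8 vs 9: take 8 from left. Merged: [3, 8]
Compare 8 vs 9: take 8 from left. Merged: [3, 8, 8]
Compare 23 vs 9: take 9 from right. Merged: [3, 8, 8, 9]
Compare 23 vs 9: take 9 from right. Merged: [3, 8, 8, 9, 9]
Compare 23 vs 13: take 13 from right. Merged: [3, 8, 8, 9, 9, 13]
Compare 23 vs 23: take 23 from left. Merged: [3, 8, 8, 9, 9, 13, 23]
Append remaining from right: [23]. Merged: [3, 8, 8, 9, 9, 13, 23, 23]

Final merged array: [3, 8, 8, 9, 9, 13, 23, 23]
Total comparisons: 7

The merged array is [3, 8, 8, 9, 9, 13, 23, 23], requiring 7 comparisons. The merge step runs in O(n) time where n is the total number of elements.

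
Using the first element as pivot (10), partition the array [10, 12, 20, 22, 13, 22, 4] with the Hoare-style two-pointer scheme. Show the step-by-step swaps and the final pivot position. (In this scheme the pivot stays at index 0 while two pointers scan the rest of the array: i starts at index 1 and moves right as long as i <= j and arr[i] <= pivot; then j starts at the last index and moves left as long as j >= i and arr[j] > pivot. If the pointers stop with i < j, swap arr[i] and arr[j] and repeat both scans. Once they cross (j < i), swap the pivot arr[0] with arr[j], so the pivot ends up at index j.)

Hoare-style two-pointer partition with pivot = 10:

Initial array: [10, 12, 20, 22, 13, 22, 4]

Pointers start at i = 1, j = 6.
i stops at index 1 (arr[1]=12 > 10), j stops at index 6 (arr[6]=4 <= 10): swap arr[1] and arr[6], array becomes [10, 4, 20, 22, 13, 22, 12]
i ends at 2, j ends at 1: the pointers have crossed (j < i), so scanning stops.

Swap pivot arr[0] with arr[1] to place pivot at position 1: [4, 10, 20, 22, 13, 22, 12]
Pivot position: 1

After partitioning with pivot 10, the array becomes [4, 10, 20, 22, 13, 22, 12]. The pivot is placed at index 1. All elements to the left of the pivot are <= 10, and all elements to the right are > 10.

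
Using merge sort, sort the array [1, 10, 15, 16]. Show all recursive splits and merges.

Merge sort trace:

Split: [1, 10, 15, 16] -> [1, 10] and [15, 16]
  Split: [1, 10] -> [1] and [10]
  Merge: [1] + [10] -> [1, 10]
  Split: [15, 16] -> [15] and [16]
  Merge: [15] + [16] -> [15, 16]
Merge: [1, 10] + [15, 16] -> [1, 10, 15, 16]

Final sorted array: [1, 10, 15, 16]

The merge sort proceeds by recursively splitting the array and merging sorted halves.
After all merges, the sorted array is [1, 10, 15, 16].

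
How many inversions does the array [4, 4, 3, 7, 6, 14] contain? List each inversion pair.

Finding inversions in [4, 4, 3, 7, 6, 14]:

(0, 2): arr[0]=4 > arr[2]=3
(1, 2): arr[1]=4 > arr[2]=3
(3, 4): arr[3]=7 > arr[4]=6

Total inversions: 3

The array has 3 inversion(s): (0,2), (1,2), (3,4). Each pair (i,j) satisfies i < j and arr[i] > arr[j].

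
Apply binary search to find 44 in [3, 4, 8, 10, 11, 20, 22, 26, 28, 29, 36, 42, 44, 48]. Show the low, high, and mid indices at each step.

Binary search for 44 in [3, 4, 8, 10, 11, 20, 22, 26, 28, 29, 36, 42, 44, 48]:

lo=0, hi=13, mid=6, arr[mid]=22 -> 22 < 44, search right half
lo=7, hi=13, mid=10, arr[mid]=36 -> 36 < 44, search right half
lo=11, hi=13, mid=12, arr[mid]=44 -> Found target at index 12!

Binary search finds 44 at index 12 after 3 comparisons. The search repeatedly halves the search space by comparing with the middle element.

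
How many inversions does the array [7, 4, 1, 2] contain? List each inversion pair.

Finding inversions in [7, 4, 1, 2]:

(0, 1): arr[0]=7 > arr[1]=4
(0, 2): arr[0]=7 > arr[2]=1
(0, 3): arr[0]=7 > arr[3]=2
(1, 2): arr[1]=4 > arr[2]=1
(1, 3): arr[1]=4 > arr[3]=2

Total inversions: 5

The array has 5 inversion(s): (0,1), (0,2), (0,3), (1,2), (1,3). Each pair (i,j) satisfies i < j and arr[i] > arr[j].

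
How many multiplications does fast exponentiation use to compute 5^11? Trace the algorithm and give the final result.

Computing 5^11 by squaring (build up from 5^1; each line after the first costs one multiplication):

5^1 = 5
5^2 = (5^1)^2 = 5^2 = 25
5^4 = (5^2)^2 = 25^2 = 625
5^5 = 5 * 5^4 = 5 * 625 = 3125
5^10 = (5^5)^2 = 3125^2 = 9765625
5^11 = 5 * 5^10 = 5 * 9765625 = 48828125

Result: 48828125
Multiplications needed: 5 (5 lines after 5^1)

5^11 = 48828125. Using exponentiation by squaring, this requires 5 multiplications. The key idea: if the exponent is even, square the half-power; if odd, multiply by the base once.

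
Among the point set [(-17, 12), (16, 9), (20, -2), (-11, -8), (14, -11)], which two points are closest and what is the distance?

Computing all pairwise distances among 5 points:

d((-17, 12), (16, 9)) = 33.1361
d((-17, 12), (20, -2)) = 39.5601
d((-17, 12), (-11, -8)) = 20.8806
d((-17, 12), (14, -11)) = 38.6005
d((16, 9), (20, -2)) = 11.7047
d((16, 9), (-11, -8)) = 31.9061
d((16, 9), (14, -11)) = 20.0998
d((20, -2), (-11, -8)) = 31.5753
d((20, -2), (14, -11)) = 10.8167 <-- minimum
d((-11, -8), (14, -11)) = 25.1794

Closest pair: (20, -2) and (14, -11) with distance 10.8167

The closest pair is (20, -2) and (14, -11) with Euclidean distance 10.8167. For 5 points, brute-force pairwise comparison is shown above. For large n, the divide-and-conquer algorithm (sort by x, recurse on halves, check the dividing strip) achieves O(n log n).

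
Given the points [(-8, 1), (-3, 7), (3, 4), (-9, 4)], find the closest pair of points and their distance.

Computing all pairwise distances among 4 points:

d((-8, 1), (-3, 7)) = 7.8102
d((-8, 1), (3, 4)) = 11.4018
d((-8, 1), (-9, 4)) = 3.1623 <-- minimum
d((-3, 7), (3, 4)) = 6.7082
d((-3, 7), (-9, 4)) = 6.7082
d((3, 4), (-9, 4)) = 12.0

Closest pair: (-8, 1) and (-9, 4) with distance 3.1623

The closest pair is (-8, 1) and (-9, 4) with Euclidean distance 3.1623. For 4 points, brute-force pairwise comparison is shown above. For large n, the divide-and-conquer algorithm (sort by x, recurse on halves, check the dividing strip) achieves O(n log n).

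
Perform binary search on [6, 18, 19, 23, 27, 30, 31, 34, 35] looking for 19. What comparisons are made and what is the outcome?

Binary search for 19 in [6, 18, 19, 23, 27, 30, 31, 34, 35]:

lo=0, hi=8, mid=4, arr[mid]=27 -> 27 > 19, search left half
lo=0, hi=3, mid=1, arr[mid]=18 -> 18 < 19, search right half
lo=2, hi=3, mid=2, arr[mid]=19 -> Found target at index 2!

Binary search finds 19 at index 2 after 3 comparisons. The search repeatedly halves the search space by comparing with the middle element.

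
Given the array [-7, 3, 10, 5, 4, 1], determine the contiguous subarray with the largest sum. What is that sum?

Using Kadane's algorithm on [-7, 3, 10, 5, 4, 1]:

Scanning through the array:
Position 1 (value 3): max_ending_here = 3, max_so_far = 3
Position 2 (value 10): max_ending_here = 13, max_so_far = 13
Position 3 (value 5): max_ending_here = 18, max_so_far = 18
Position 4 (value 4): max_ending_here = 22, max_so_far = 22
Position 5 (value 1): max_ending_here = 23, max_so_far = 23

Maximum subarray: [3, 10, 5, 4, 1]
Maximum sum: 23

The maximum subarray is [3, 10, 5, 4, 1] with sum 23. This subarray runs from index 1 to index 5.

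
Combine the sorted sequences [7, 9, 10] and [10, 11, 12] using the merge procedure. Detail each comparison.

Merging process:

Compare 7 vs 10: take 7 from left. Merged: [7]
Compare 9 vs 10: take 9 from left. Merged: [7, 9]
Compare 10 vs 10: take 10 from left. Merged: [7, 9, 10]
Append remaining from right: [10, 11, 12]. Merged: [7, 9, 10, 10, 11, 12]

Final merged array: [7, 9, 10, 10, 11, 12]
Total comparisons: 3

The merged array is [7, 9, 10, 10, 11, 12], requiring 3 comparisons. The merge step runs in O(n) time where n is the total number of elements.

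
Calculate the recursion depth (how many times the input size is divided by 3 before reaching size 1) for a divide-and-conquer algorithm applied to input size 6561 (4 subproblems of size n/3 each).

For divide and conquer with division factor 3:

Problem sizes at each level:
Level 0: 6561
Level 1: 2187
Level 2: 729
Level 3: 243
Level 4: 81
Level 5: 27
Level 6: 9
Level 7: 3
Level 8: 1

The root is level 0 and the size-1 base case is level 8 (the tree spans levels 0 through 8, i.e. 9 levels counting the root), so the depth is the number of divisions: log_3(6561) = 8

The recursion tree depth is log_3(6561) = 8. At each level, the problem size is divided by 3, so it takes 8 divisions to reduce to a base case of size 1. The algorithm makes 4 recursive calls at each level.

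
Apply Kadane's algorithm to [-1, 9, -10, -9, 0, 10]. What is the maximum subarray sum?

Using Kadane's algorithm on [-1, 9, -10, -9, 0, 10]:

Scanning through the array:
Position 1 (value 9): max_ending_here = 9, max_so_far = 9
Position 2 (value -10): max_ending_here = -1, max_so_far = 9
Position 3 (value -9): max_ending_here = -9, max_so_far = 9
Position 4 (value 0): max_ending_here = 0, max_so_far = 9
Position 5 (value 10): max_ending_here = 10, max_so_far = 10

Maximum subarray: [0, 10]
Maximum sum: 10

The maximum subarray is [0, 10] with sum 10. This subarray runs from index 4 to index 5.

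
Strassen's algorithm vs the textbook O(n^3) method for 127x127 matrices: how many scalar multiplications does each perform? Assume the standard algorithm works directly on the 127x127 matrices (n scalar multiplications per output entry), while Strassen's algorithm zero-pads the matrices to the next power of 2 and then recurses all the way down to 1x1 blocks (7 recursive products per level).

Matrix multiplication for 127x127 matrices:

Strassen's algorithm requires power-of-2 dimensions. Pad 127x127 to 128x128 (next power of 2).

Standard algorithm: 127^3 = 2048383 multiplications
Strassen's algorithm: 7^(log2(128)) = 7^7 = 823543 multiplications
Savings: 2048383 - 823543 = 1224840 multiplications

Standard: 2048383 multiplications (127^3). Strassen: 823543 multiplications (7^7, after padding to 128x128). Strassen reduces 8 recursive multiplications to 7 at each level.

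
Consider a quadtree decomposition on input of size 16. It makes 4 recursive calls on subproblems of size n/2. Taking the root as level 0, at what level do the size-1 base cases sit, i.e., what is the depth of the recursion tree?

For divide and conquer with division factor 2:

Problem sizes at each level:
Level 0: 16
Level 1: 8
Level 2: 4
Level 3: 2
Level 4: 1

The root is level 0 and the size-1 base case is level 4 (the tree spans levels 0 through 4, i.e. 5 levels counting the root), so the depth is the number of divisions: log_2(16) = 4

The recursion tree depth is log_2(16) = 4. At each level, the problem size is divided by 2, so it takes 4 divisions to reduce to a base case of size 1. The algorithm makes 4 recursive calls at each level.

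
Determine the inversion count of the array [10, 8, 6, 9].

Finding inversions in [10, 8, 6, 9]:

(0, 1): arr[0]=10 > arr[1]=8
(0, 2): arr[0]=10 > arr[2]=6
(0, 3): arr[0]=10 > arr[3]=9
(1, 2): arr[1]=8 > arr[2]=6

Total inversions: 4

The array has 4 inversion(s): (0,1), (0,2), (0,3), (1,2). Each pair (i,j) satisfies i < j and arr[i] > arr[j].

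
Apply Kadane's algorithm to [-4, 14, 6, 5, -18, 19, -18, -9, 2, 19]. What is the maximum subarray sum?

Using Kadane's algorithm on [-4, 14, 6, 5, -18, 19, -18, -9, 2, 19]:

Scanning through the array:
Position 1 (value 14): max_ending_here = 14, max_so_far = 14
Position 2 (value 6): max_ending_here = 20, max_so_far = 20
Position 3 (value 5): max_ending_here = 25, max_so_far = 25
Position 4 (value -18): max_ending_here = 7, max_so_far = 25
Position 5 (value 19): max_ending_here = 26, max_so_far = 26
Position 6 (value -18): max_ending_here = 8, max_so_far = 26
Position 7 (value -9): max_ending_here = -1, max_so_far = 26
Position 8 (value 2): max_ending_here = 2, max_so_far = 26
Position 9 (value 19): max_ending_here = 21, max_so_far = 26

Maximum subarray: [14, 6, 5, -18, 19]
Maximum sum: 26

The maximum subarray is [14, 6, 5, -18, 19] with sum 26. This subarray runs from index 1 to index 5.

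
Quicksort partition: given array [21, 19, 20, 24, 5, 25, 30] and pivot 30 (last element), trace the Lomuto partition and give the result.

Lomuto partition with pivot = 30:

Initial array: [21, 19, 20, 24, 5, 25, 30]

arr[0]=21 <= 30: swap with position 0, array becomes [21, 19, 20, 24, 5, 25, 30]
arr[1]=19 <= 30: swap with position 1, array becomes [21, 19, 20, 24, 5, 25, 30]
arr[2]=20 <= 30: swap with position 2, array becomes [21, 19, 20, 24, 5, 25, 30]
arr[3]=24 <= 30: swap with position 3, array becomes [21, 19, 20, 24, 5, 25, 30]
arr[4]=5 <= 30: swap with position 4, array becomes [21, 19, 20, 24, 5, 25, 30]
arr[5]=25 <= 30: swap with position 5, array becomes [21, 19, 20, 24, 5, 25, 30]

Place pivot at position 6: [21, 19, 20, 24, 5, 25, 30]
Pivot position: 6

After partitioning with pivot 30, the array becomes [21, 19, 20, 24, 5, 25, 30]. The pivot is placed at index 6. All elements to the left of the pivot are <= 30, and all elements to the right are > 30.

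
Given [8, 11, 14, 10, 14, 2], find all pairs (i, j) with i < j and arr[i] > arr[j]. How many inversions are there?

Finding inversions in [8, 11, 14, 10, 14, 2]:

(0, 5): arr[0]=8 > arr[5]=2
(1, 3): arr[1]=11 > arr[3]=10
(1, 5): arr[1]=11 > arr[5]=2
(2, 3): arr[2]=14 > arr[3]=10
(2, 5): arr[2]=14 > arr[5]=2
(3, 5): arr[3]=10 > arr[5]=2
(4, 5): arr[4]=14 > arr[5]=2

Total inversions: 7

The array has 7 inversion(s): (0,5), (1,3), (1,5), (2,3), (2,5), (3,5), (4,5). Each pair (i,j) satisfies i < j and arr[i] > arr[j].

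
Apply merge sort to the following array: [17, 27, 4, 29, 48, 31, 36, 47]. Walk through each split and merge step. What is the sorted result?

Merge sort trace:

Split: [17, 27, 4, 29, 48, 31, 36, 47] -> [17, 27, 4, 29] and [48, 31, 36, 47]
  Split: [17, 27, 4, 29] -> [17, 27] and [4, 29]
    Split: [17, 27] -> [17] and [27]
    Merge: [17] + [27] -> [17, 27]
    Split: [4, 29] -> [4] and [29]
    Merge: [4] + [29] -> [4, 29]
  Merge: [17, 27] + [4, 29] -> [4, 17, 27, 29]
  Split: [48, 31, 36, 47] -> [48, 31] and [36, 47]
    Split: [48, 31] -> [48] and [31]
    Merge: [48] + [31] -> [31, 48]
    Split: [36, 47] -> [36] and [47]
    Merge: [36] + [47] -> [36, 47]
  Merge: [31, 48] + [36, 47] -> [31, 36, 47, 48]
Merge: [4, 17, 27, 29] + [31, 36, 47, 48] -> [4, 17, 27, 29, 31, 36, 47, 48]

Final sorted array: [4, 17, 27, 29, 31, 36, 47, 48]

The merge sort proceeds by recursively splitting the array and merging sorted halves.
After all merges, the sorted array is [4, 17, 27, 29, 31, 36, 47, 48].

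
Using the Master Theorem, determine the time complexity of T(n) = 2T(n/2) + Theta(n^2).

Master Theorem for T(n) = 2T(n/2) + O(n^2):

a = 2, b = 2, c = 2
log_b(a) = log_2(2) = 1.0000

Case 3: c = 2 > log_2(2) = 1.0000
T(n) = O(n^2) = O(n^2)

For T(n) = 2T(n/2) + O(n^2): log_2(2) = 1.0000. This is Case 3 of the Master Theorem (c > log_b(a), work dominated by root), giving O(n^2).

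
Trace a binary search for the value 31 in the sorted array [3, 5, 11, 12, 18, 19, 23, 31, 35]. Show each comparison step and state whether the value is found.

Binary search for 31 in [3, 5, 11, 12, 18, 19, 23, 31, 35]:

lo=0, hi=8, mid=4, arr[mid]=18 -> 18 < 31, search right half
lo=5, hi=8, mid=6, arr[mid]=23 -> 23 < 31, search right half
lo=7, hi=8, mid=7, arr[mid]=31 -> Found target at index 7!

Binary search finds 31 at index 7 after 3 comparisons. The search repeatedly halves the search space by comparing with the middle element.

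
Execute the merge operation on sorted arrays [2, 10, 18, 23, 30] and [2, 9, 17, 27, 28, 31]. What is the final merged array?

Merging process:

Compare 2 vs 2: take 2 from left. Merged: [2]
Compare 10 vs 2: take 2 from right. Merged: [2, 2]
Compare 10 vs 9: take 9 from right. Merged: [2, 2, 9]
Compare 10 vs 17: take 10 from left. Merged: [2, 2, 9, 10]
Compare 18 vs 17: take 17 from right. Merged: [2, 2, 9, 10, 17]
Compare 18 vs 27: take 18 from left. Merged: [2, 2, 9, 10, 17, 18]
Compare 23 vs 27: take 23 from left. Merged: [2, 2, 9, 10, 17, 18, 23]
Compare 30 vs 27: take 27 from right. Merged: [2, 2, 9, 10, 17, 18, 23, 27]
Compare 30 vs 28: take 28 from right. Merged: [2, 2, 9, 10, 17, 18, 23, 27, 28]
Compare 30 vs 31: take 30 from left. Merged: [2, 2, 9, 10, 17, 18, 23, 27, 28, 30]
Append remaining from right: [31]. Merged: [2, 2, 9, 10, 17, 18, 23, 27, 28, 30, 31]

Final merged array: [2, 2, 9, 10, 17, 18, 23, 27, 28, 30, 31]
Total comparisons: 10

The merged array is [2, 2, 9, 10, 17, 18, 23, 27, 28, 30, 31], requiring 10 comparisons. The merge step runs in O(n) time where n is the total number of elements.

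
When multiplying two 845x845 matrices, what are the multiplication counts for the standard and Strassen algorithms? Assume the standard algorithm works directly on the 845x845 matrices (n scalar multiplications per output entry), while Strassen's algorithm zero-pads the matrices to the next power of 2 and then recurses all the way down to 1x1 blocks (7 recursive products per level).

Matrix multiplication for 845x845 matrices:

Strassen's algorithm requires power-of-2 dimensions. Pad 845x845 to 1024x1024 (next power of 2).

Standard algorithm: 845^3 = 603351125 multiplications
Strassen's algorithm: 7^(log2(1024)) = 7^10 = 282475249 multiplications
Savings: 603351125 - 282475249 = 320875876 multiplications

Standard: 603351125 multiplications (845^3). Strassen: 282475249 multiplications (7^10, after padding to 1024x1024). Strassen reduces 8 recursive multiplications to 7 at each level.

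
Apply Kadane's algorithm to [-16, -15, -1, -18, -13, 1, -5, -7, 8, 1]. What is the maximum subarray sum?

Using Kadane's algorithm on [-16, -15, -1, -18, -13, 1, -5, -7, 8, 1]:

Scanning through the array:
Position 1 (value -15): max_ending_here = -15, max_so_far = -15
Position 2 (value -1): max_ending_here = -1, max_so_far = -1
Position 3 (value -18): max_ending_here = -18, max_so_far = -1
Position 4 (value -13): max_ending_here = -13, max_so_far = -1
Position 5 (value 1): max_ending_here = 1, max_so_far = 1
Position 6 (value -5): max_ending_here = -4, max_so_far = 1
Position 7 (value -7): max_ending_here = -7, max_so_far = 1
Position 8 (value 8): max_ending_here = 8, max_so_far = 8
Position 9 (value 1): max_ending_here = 9, max_so_far = 9

Maximum subarray: [8, 1]
Maximum sum: 9

The maximum subarray is [8, 1] with sum 9. This subarray runs from index 8 to index 9.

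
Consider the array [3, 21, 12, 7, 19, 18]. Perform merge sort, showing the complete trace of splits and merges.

Merge sort trace:

Split: [3, 21, 12, 7, 19, 18] -> [3, 21, 12] and [7, 19, 18]
  Split: [3, 21, 12] -> [3] and [21, 12]
    Split: [21, 12] -> [21] and [12]
    Merge: [21] + [12] -> [12, 21]
  Merge: [3] + [12, 21] -> [3, 12, 21]
  Split: [7, 19, 18] -> [7] and [19, 18]
    Split: [19, 18] -> [19] and [18]
    Merge: [19] + [18] -> [18, 19]
  Merge: [7] + [18, 19] -> [7, 18, 19]
Merge: [3, 12, 21] + [7, 18, 19] -> [3, 7, 12, 18, 19, 21]

Final sorted array: [3, 7, 12, 18, 19, 21]

The merge sort proceeds by recursively splitting the array and merging sorted halves.
After all merges, the sorted array is [3, 7, 12, 18, 19, 21].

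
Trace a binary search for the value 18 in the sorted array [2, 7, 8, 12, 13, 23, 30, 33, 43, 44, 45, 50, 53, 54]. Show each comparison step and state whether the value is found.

Binary search for 18 in [2, 7, 8, 12, 13, 23, 30, 33, 43, 44, 45, 50, 53, 54]:

lo=0, hi=13, mid=6, arr[mid]=30 -> 30 > 18, search left half
lo=0, hi=5, mid=2, arr[mid]=8 -> 8 < 18, search right half
lo=3, hi=5, mid=4, arr[mid]=13 -> 13 < 18, search right half
lo=5, hi=5, mid=5, arr[mid]=23 -> 23 > 18, search left half
lo=5 > hi=4, target 18 not found

Binary search determines that 18 is not in the array after 4 comparisons. The search space was exhausted without finding the target.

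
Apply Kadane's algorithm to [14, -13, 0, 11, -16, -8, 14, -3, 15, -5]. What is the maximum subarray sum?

Using Kadane's algorithm on [14, -13, 0, 11, -16, -8, 14, -3, 15, -5]:

Scanning through the array:
Position 1 (value -13): max_ending_here = 1, max_so_far = 14
Position 2 (value 0): max_ending_here = 1, max_so_far = 14
Position 3 (value 11): max_ending_here = 12, max_so_far = 14
Position 4 (value -16): max_ending_here = -4, max_so_far = 14
Position 5 (value -8): max_ending_here = -8, max_so_far = 14
Position 6 (value 14): max_ending_here = 14, max_so_far = 14
Position 7 (value -3): max_ending_here = 11, max_so_far = 14
Position 8 (value 15): max_ending_here = 26, max_so_far = 26
Position 9 (value -5): max_ending_here = 21, max_so_far = 26

Maximum subarray: [14, -3, 15]
Maximum sum: 26

The maximum subarray is [14, -3, 15] with sum 26. This subarray runs from index 6 to index 8.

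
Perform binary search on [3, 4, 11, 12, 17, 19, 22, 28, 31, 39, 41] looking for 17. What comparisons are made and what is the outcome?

Binary search for 17 in [3, 4, 11, 12, 17, 19, 22, 28, 31, 39, 41]:

lo=0, hi=10, mid=5, arr[mid]=19 -> 19 > 17, search left half
lo=0, hi=4, mid=2, arr[mid]=11 -> 11 < 17, search right half
lo=3, hi=4, mid=3, arr[mid]=12 -> 12 < 17, search right half
lo=4, hi=4, mid=4, arr[mid]=17 -> Found target at index 4!

Binary search finds 17 at index 4 after 4 comparisons. The search repeatedly halves the search space by comparing with the middle element.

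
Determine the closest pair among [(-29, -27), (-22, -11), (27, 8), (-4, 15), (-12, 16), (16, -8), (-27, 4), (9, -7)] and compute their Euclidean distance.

Computing all pairwise distances among 8 points:

d((-29, -27), (-22, -11)) = 17.4642
d((-29, -27), (27, 8)) = 66.0379
d((-29, -27), (-4, 15)) = 48.8774
d((-29, -27), (-12, 16)) = 46.2385
d((-29, -27), (16, -8)) = 48.8467
d((-29, -27), (-27, 4)) = 31.0644
d((-29, -27), (9, -7)) = 42.9418
d((-22, -11), (27, 8)) = 52.5547
d((-22, -11), (-4, 15)) = 31.6228
d((-22, -11), (-12, 16)) = 28.7924
d((-22, -11), (16, -8)) = 38.1182
d((-22, -11), (-27, 4)) = 15.8114
d((-22, -11), (9, -7)) = 31.257
d((27, 8), (-4, 15)) = 31.7805
d((27, 8), (-12, 16)) = 39.8121
d((27, 8), (16, -8)) = 19.4165
d((27, 8), (-27, 4)) = 54.1479
d((27, 8), (9, -7)) = 23.4307
d((-4, 15), (-12, 16)) = 8.0623
d((-4, 15), (16, -8)) = 30.4795
d((-4, 15), (-27, 4)) = 25.4951
d((-4, 15), (9, -7)) = 25.5539
d((-12, 16), (16, -8)) = 36.8782
d((-12, 16), (-27, 4)) = 19.2094
d((-12, 16), (9, -7)) = 31.1448
d((16, -8), (-27, 4)) = 44.643
d((16, -8), (9, -7)) = 7.0711 <-- minimum
d((-27, 4), (9, -7)) = 37.6431

Closest pair: (16, -8) and (9, -7) with distance 7.0711

The closest pair is (16, -8) and (9, -7) with Euclidean distance 7.0711. For 8 points, brute-force pairwise comparison is shown above. For large n, the divide-and-conquer algorithm (sort by x, recurse on halves, check the dividing strip) achieves O(n log n).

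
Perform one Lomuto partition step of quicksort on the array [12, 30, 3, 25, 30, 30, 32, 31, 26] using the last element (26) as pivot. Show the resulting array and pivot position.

Lomuto partition with pivot = 26:

Initial array: [12, 30, 3, 25, 30, 30, 32, 31, 26]

arr[0]=12 <= 26: swap with position 0, array becomes [12, 30, 3, 25, 30, 30, 32, 31, 26]
arr[1]=30 > 26: no swap
arr[2]=3 <= 26: swap with position 1, array becomes [12, 3, 30, 25, 30, 30, 32, 31, 26]
arr[3]=25 <= 26: swap with position 2, array becomes [12, 3, 25, 30, 30, 30, 32, 31, 26]
arr[4]=30 > 26: no swap
arr[5]=30 > 26: no swap
arr[6]=32 > 26: no swap
arr[7]=31 > 26: no swap

Place pivot at position 3: [12, 3, 25, 26, 30, 30, 32, 31, 30]
Pivot position: 3

After partitioning with pivot 26, the array becomes [12, 3, 25, 26, 30, 30, 32, 31, 30]. The pivot is placed at index 3. All elements to the left of the pivot are <= 26, and all elements to the right are > 26.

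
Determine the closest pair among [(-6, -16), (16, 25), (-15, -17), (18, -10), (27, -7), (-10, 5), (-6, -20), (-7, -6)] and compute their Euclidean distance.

Computing all pairwise distances among 8 points:

d((-6, -16), (16, 25)) = 46.5296
d((-6, -16), (-15, -17)) = 9.0554
d((-6, -16), (18, -10)) = 24.7386
d((-6, -16), (27, -7)) = 34.2053
d((-6, -16), (-10, 5)) = 21.3776
d((-6, -16), (-6, -20)) = 4.0 <-- minimum
d((-6, -16), (-7, -6)) = 10.0499
d((16, 25), (-15, -17)) = 52.2015
d((16, 25), (18, -10)) = 35.0571
d((16, 25), (27, -7)) = 33.8378
d((16, 25), (-10, 5)) = 32.8024
d((16, 25), (-6, -20)) = 50.0899
d((16, 25), (-7, -6)) = 38.6005
d((-15, -17), (18, -10)) = 33.7343
d((-15, -17), (27, -7)) = 43.1741
d((-15, -17), (-10, 5)) = 22.561
d((-15, -17), (-6, -20)) = 9.4868
d((-15, -17), (-7, -6)) = 13.6015
d((18, -10), (27, -7)) = 9.4868
d((18, -10), (-10, 5)) = 31.7648
d((18, -10), (-6, -20)) = 26.0
d((18, -10), (-7, -6)) = 25.318
d((27, -7), (-10, 5)) = 38.8973
d((27, -7), (-6, -20)) = 35.4683
d((27, -7), (-7, -6)) = 34.0147
d((-10, 5), (-6, -20)) = 25.318
d((-10, 5), (-7, -6)) = 11.4018
d((-6, -20), (-7, -6)) = 14.0357

Closest pair: (-6, -16) and (-6, -20) with distance 4.0

The closest pair is (-6, -16) and (-6, -20) with Euclidean distance 4.0. For 8 points, brute-force pairwise comparison is shown above. For large n, the divide-and-conquer algorithm (sort by x, recurse on halves, check the dividing strip) achieves O(n log n).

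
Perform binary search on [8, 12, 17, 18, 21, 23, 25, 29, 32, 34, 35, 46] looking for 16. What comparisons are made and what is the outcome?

Binary search for 16 in [8, 12, 17, 18, 21, 23, 25, 29, 32, 34, 35, 46]:

lo=0, hi=11, mid=5, arr[mid]=23 -> 23 > 16, search left half
lo=0, hi=4, mid=2, arr[mid]=17 -> 17 > 16, search left half
lo=0, hi=1, mid=0, arr[mid]=8 -> 8 < 16, search right half
lo=1, hi=1, mid=1, arr[mid]=12 -> 12 < 16, search right half
lo=2 > hi=1, target 16 not found

Binary search determines that 16 is not in the array after 4 comparisons. The search space was exhausted without finding the target.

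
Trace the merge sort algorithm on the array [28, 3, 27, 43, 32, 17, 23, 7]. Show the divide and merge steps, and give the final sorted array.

Merge sort trace:

Split: [28, 3, 27, 43, 32, 17, 23, 7] -> [28, 3, 27, 43] and [32, 17, 23, 7]
  Split: [28, 3, 27, 43] -> [28, 3] and [27, 43]
    Split: [28, 3] -> [28] and [3]
    Merge: [28] + [3] -> [3, 28]
    Split: [27, 43] -> [27] and [43]
    Merge: [27] + [43] -> [27, 43]
  Merge: [3, 28] + [27, 43] -> [3, 27, 28, 43]
  Split: [32, 17, 23, 7] -> [32, 17] and [23, 7]
    Split: [32, 17] -> [32] and [17]
    Merge: [32] + [17] -> [17, 32]
    Split: [23, 7] -> [23] and [7]
    Merge: [23] + [7] -> [7, 23]
  Merge: [17, 32] + [7, 23] -> [7, 17, 23, 32]
Merge: [3, 27, 28, 43] + [7, 17, 23, 32] -> [3, 7, 17, 23, 27, 28, 32, 43]

Final sorted array: [3, 7, 17, 23, 27, 28, 32, 43]

The merge sort proceeds by recursively splitting the array and merging sorted halves.
After all merges, the sorted array is [3, 7, 17, 23, 27, 28, 32, 43].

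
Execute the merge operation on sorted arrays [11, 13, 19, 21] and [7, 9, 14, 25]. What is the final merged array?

Merging process:

Compare 11 vs 7: take 7 from right. Merged: [7]
Compare 11 vs 9: take 9 from right. Merged: [7, 9]
Compare 11 vs 14: take 11 from left. Merged: [7, 9, 11]
Compare 13 vs 14: take 13 from left. Merged: [7, 9, 11, 13]
Compare 19 vs 14: take 14 from right. Merged: [7, 9, 11, 13, 14]
Compare 19 vs 25: take 19 from left. Merged: [7, 9, 11, 13, 14, 19]
Compare 21 vs 25: take 21 from left. Merged: [7, 9, 11, 13, 14, 19, 21]
Append remaining from right: [25]. Merged: [7, 9, 11, 13, 14, 19, 21, 25]

Final merged array: [7, 9, 11, 13, 14, 19, 21, 25]
Total comparisons: 7

The merged array is [7, 9, 11, 13, 14, 19, 21, 25], requiring 7 comparisons. The merge step runs in O(n) time where n is the total number of elements.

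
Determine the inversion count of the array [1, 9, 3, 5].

Finding inversions in [1, 9, 3, 5]:

(1, 2): arr[1]=9 > arr[2]=3
(1, 3): arr[1]=9 > arr[3]=5

Total inversions: 2

The array has 2 inversion(s): (1,2), (1,3). Each pair (i,j) satisfies i < j and arr[i] > arr[j].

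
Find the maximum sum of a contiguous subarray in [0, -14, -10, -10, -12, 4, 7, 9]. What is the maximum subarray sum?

Using Kadane's algorithm on [0, -14, -10, -10, -12, 4, 7, 9]:

Scanning through the array:
Position 1 (value -14): max_ending_here = -14, max_so_far = 0
Position 2 (value -10): max_ending_here = -10, max_so_far = 0
Position 3 (value -10): max_ending_here = -10, max_so_far = 0
Position 4 (value -12): max_ending_here = -12, max_so_far = 0
Position 5 (value 4): max_ending_here = 4, max_so_far = 4
Position 6 (value 7): max_ending_here = 11, max_so_far = 11
Position 7 (value 9): max_ending_here = 20, max_so_far = 20

Maximum subarray: [4, 7, 9]
Maximum sum: 20

The maximum subarray is [4, 7, 9] with sum 20. This subarray runs from index 5 to index 7.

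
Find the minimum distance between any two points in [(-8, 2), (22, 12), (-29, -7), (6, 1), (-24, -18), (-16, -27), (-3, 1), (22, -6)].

Computing all pairwise distances among 8 points:

d((-8, 2), (22, 12)) = 31.6228
d((-8, 2), (-29, -7)) = 22.8473
d((-8, 2), (6, 1)) = 14.0357
d((-8, 2), (-24, -18)) = 25.6125
d((-8, 2), (-16, -27)) = 30.0832
d((-8, 2), (-3, 1)) = 5.099 <-- minimum
d((-8, 2), (22, -6)) = 31.0483
d((22, 12), (-29, -7)) = 54.4243
d((22, 12), (6, 1)) = 19.4165
d((22, 12), (-24, -18)) = 54.9181
d((22, 12), (-16, -27)) = 54.4518
d((22, 12), (-3, 1)) = 27.313
d((22, 12), (22, -6)) = 18.0
d((-29, -7), (6, 1)) = 35.9026
d((-29, -7), (-24, -18)) = 12.083
d((-29, -7), (-16, -27)) = 23.8537
d((-29, -7), (-3, 1)) = 27.2029
d((-29, -7), (22, -6)) = 51.0098
d((6, 1), (-24, -18)) = 35.5106
d((6, 1), (-16, -27)) = 35.609
d((6, 1), (-3, 1)) = 9.0
d((6, 1), (22, -6)) = 17.4642
d((-24, -18), (-16, -27)) = 12.0416
d((-24, -18), (-3, 1)) = 28.3196
d((-24, -18), (22, -6)) = 47.5395
d((-16, -27), (-3, 1)) = 30.8707
d((-16, -27), (22, -6)) = 43.4166
d((-3, 1), (22, -6)) = 25.9615

Closest pair: (-8, 2) and (-3, 1) with distance 5.099

The closest pair is (-8, 2) and (-3, 1) with Euclidean distance 5.099. For 8 points, brute-force pairwise comparison is shown above. For large n, the divide-and-conquer algorithm (sort by x, recurse on halves, check the dividing strip) achieves O(n log n).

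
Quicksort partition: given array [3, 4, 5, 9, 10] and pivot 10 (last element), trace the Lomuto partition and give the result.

Lomuto partition with pivot = 10:

Initial array: [3, 4, 5, 9, 10]

arr[0]=3 <= 10: swap with position 0, array becomes [3, 4, 5, 9, 10]
arr[1]=4 <= 10: swap with position 1, array becomes [3, 4, 5, 9, 10]
arr[2]=5 <= 10: swap with position 2, array becomes [3, 4, 5, 9, 10]
arr[3]=9 <= 10: swap with position 3, array becomes [3, 4, 5, 9, 10]

Place pivot at position 4: [3, 4, 5, 9, 10]
Pivot position: 4

After partitioning with pivot 10, the array becomes [3, 4, 5, 9, 10]. The pivot is placed at index 4. All elements to the left of the pivot are <= 10, and all elements to the right are > 10.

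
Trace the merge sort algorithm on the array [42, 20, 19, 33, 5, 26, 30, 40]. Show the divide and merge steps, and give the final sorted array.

Merge sort trace:

Split: [42, 20, 19, 33, 5, 26, 30, 40] -> [42, 20, 19, 33] and [5, 26, 30, 40]
  Split: [42, 20, 19, 33] -> [42, 20] and [19, 33]
    Split: [42, 20] -> [42] and [20]
    Merge: [42] + [20] -> [20, 42]
    Split: [19, 33] -> [19] and [33]
    Merge: [19] + [33] -> [19, 33]
  Merge: [20, 42] + [19, 33] -> [19, 20, 33, 42]
  Split: [5, 26, 30, 40] -> [5, 26] and [30, 40]
    Split: [5, 26] -> [5] and [26]
    Merge: [5] + [26] -> [5, 26]
    Split: [30, 40] -> [30] and [40]
    Merge: [30] + [40] -> [30, 40]
  Merge: [5, 26] + [30, 40] -> [5, 26, 30, 40]
Merge: [19, 20, 33, 42] + [5, 26, 30, 40] -> [5, 19, 20, 26, 30, 33, 40, 42]

Final sorted array: [5, 19, 20, 26, 30, 33, 40, 42]

The merge sort proceeds by recursively splitting the array and merging sorted halves.
After all merges, the sorted array is [5, 19, 20, 26, 30, 33, 40, 42].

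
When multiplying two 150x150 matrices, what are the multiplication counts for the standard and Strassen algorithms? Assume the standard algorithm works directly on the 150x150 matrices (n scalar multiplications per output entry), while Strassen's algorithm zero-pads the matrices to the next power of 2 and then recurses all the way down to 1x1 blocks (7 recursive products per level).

Matrix multiplication for 150x150 matrices:

Strassen's algorithm requires power-of-2 dimensions. Pad 150x150 to 256x256 (next power of 2).

Standard algorithm: 150^3 = 3375000 multiplications
Strassen's algorithm: 7^(log2(256)) = 7^8 = 5764801 multiplications
Difference: 3375000 - 5764801 = -2389801 (Strassen uses MORE here due to padding overhead — for small or just-over-power-of-2 n, padding can outweigh the per-level savings)

Standard: 3375000 multiplications (150^3). Strassen: 5764801 multiplications (7^8, after padding to 256x256). Strassen reduces 8 recursive multiplications to 7 at each level.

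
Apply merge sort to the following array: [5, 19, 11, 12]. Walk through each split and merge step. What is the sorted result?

Merge sort trace:

Split: [5, 19, 11, 12] -> [5, 19] and [11, 12]
  Split: [5, 19] -> [5] and [19]
  Merge: [5] + [19] -> [5, 19]
  Split: [11, 12] -> [11] and [12]
  Merge: [11] + [12] -> [11, 12]
Merge: [5, 19] + [11, 12] -> [5, 11, 12, 19]

Final sorted array: [5, 11, 12, 19]

The merge sort proceeds by recursively splitting the array and merging sorted halves.
After all merges, the sorted array is [5, 11, 12, 19].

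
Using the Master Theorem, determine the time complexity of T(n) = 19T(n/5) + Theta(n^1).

Master Theorem for T(n) = 19T(n/5) + O(n^1):

a = 19, b = 5, c = 1
log_b(a) = log_5(19) = 1.8295

Case 1: c = 1 < log_5(19) = 1.8295
T(n) = O(n^(log_5 19))

For T(n) = 19T(n/5) + O(n^1): log_5(19) = 1.8295. This is Case 1 of the Master Theorem (c < log_b(a), work dominated by leaves), giving O(n^(log_5 19)).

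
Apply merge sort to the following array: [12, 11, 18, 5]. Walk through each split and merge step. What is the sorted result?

Merge sort trace:

Split: [12, 11, 18, 5] -> [12, 11] and [18, 5]
  Split: [12, 11] -> [12] and [11]
  Merge: [12] + [11] -> [11, 12]
  Split: [18, 5] -> [18] and [5]
  Merge: [18] + [5] -> [5, 18]
Merge: [11, 12] + [5, 18] -> [5, 11, 12, 18]

Final sorted array: [5, 11, 12, 18]

The merge sort proceeds by recursively splitting the array and merging sorted halves.
After all merges, the sorted array is [5, 11, 12, 18].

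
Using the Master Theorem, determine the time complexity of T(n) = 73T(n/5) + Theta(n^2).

Master Theorem for T(n) = 73T(n/5) + O(n^2):

a = 73, b = 5, c = 2
log_b(a) = log_5(73) = 2.6658

Case 1: c = 2 < log_5(73) = 2.6658
T(n) = O(n^(log_5 73))

For T(n) = 73T(n/5) + O(n^2): log_5(73) = 2.6658. This is Case 1 of the Master Theorem (c < log_b(a), work dominated by leaves), giving O(n^(log_5 73)).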